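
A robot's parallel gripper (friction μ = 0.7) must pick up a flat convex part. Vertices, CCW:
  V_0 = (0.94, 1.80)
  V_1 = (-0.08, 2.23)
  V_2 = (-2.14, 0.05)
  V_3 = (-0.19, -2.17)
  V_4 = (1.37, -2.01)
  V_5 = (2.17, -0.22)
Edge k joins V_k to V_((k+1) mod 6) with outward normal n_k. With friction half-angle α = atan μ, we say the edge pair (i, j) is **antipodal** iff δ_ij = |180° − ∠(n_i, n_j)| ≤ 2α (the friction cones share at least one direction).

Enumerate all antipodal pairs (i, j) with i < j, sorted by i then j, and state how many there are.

count = 7; pairs: (0,2), (0,3), (1,3), (1,4), (2,4), (2,5), (3,5)

α = atan 0.7 = 34.99°;  2α = 69.98°
n_0 = (+0.3885, +0.9215)
n_1 = (-0.7268, +0.6868)
n_2 = (-0.7513, -0.6599)
n_3 = (+0.1020, -0.9948)
n_4 = (+0.9130, -0.4080)
n_5 = (+0.8541, +0.5201)
  (0,1): δ = 110.52°  ·
  (0,2): δ = 25.85°  ✓
  (0,3): δ = 28.71°  ✓
  (0,4): δ = 88.78°  ·
  (0,5): δ = 144.20°  ·
  (1,2): δ = 95.33°  ·
  (1,3): δ = 40.77°  ✓
  (1,4): δ = 19.30°  ✓
  (1,5): δ = 74.72°  ·
  (2,3): δ = 125.44°  ·
  (2,4): δ = 65.38°  ✓
  (2,5): δ = 9.96°  ✓
  (3,4): δ = 119.94°  ·
  (3,5): δ = 64.52°  ✓
  (4,5): δ = 124.58°  ·
antipodal pairs: 7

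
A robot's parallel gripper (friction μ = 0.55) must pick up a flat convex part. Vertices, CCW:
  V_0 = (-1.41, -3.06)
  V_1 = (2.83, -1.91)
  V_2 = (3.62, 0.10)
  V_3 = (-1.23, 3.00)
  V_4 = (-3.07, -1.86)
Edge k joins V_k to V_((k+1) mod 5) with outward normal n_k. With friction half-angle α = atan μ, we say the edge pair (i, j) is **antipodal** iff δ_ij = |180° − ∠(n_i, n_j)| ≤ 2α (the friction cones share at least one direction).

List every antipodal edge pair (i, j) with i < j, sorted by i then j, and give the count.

α = atan 0.55 = 28.81°;  2α = 57.62°
n_0 = (+0.2618, -0.9651)
n_1 = (+0.9307, -0.3658)
n_2 = (+0.5132, +0.8583)
n_3 = (-0.9352, +0.3541)
n_4 = (-0.5858, -0.8104)
  (0,1): δ = 126.63°  ·
  (0,2): δ = 46.05°  ✓
  (0,3): δ = 54.09°  ✓
  (0,4): δ = 128.96°  ·
  (1,2): δ = 99.42°  ·
  (1,3): δ = 0.72°  ✓
  (1,4): δ = 75.59°  ·
  (2,3): δ = 79.86°  ·
  (2,4): δ = 4.99°  ✓
  (3,4): δ = 105.13°  ·
antipodal pairs: 4

count = 4; pairs: (0,2), (0,3), (1,3), (2,4)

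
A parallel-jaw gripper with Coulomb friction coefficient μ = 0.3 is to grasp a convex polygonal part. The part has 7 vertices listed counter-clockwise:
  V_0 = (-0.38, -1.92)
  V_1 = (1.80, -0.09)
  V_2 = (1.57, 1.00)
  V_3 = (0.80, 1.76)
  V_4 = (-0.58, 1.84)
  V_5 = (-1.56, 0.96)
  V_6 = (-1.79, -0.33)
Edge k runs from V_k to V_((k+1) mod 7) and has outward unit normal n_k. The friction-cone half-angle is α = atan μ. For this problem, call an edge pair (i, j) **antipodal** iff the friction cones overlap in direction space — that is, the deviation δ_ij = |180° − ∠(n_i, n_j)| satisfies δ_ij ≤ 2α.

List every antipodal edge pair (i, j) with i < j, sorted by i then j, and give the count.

α = atan 0.3 = 16.70°;  2α = 33.40°
n_0 = (+0.6429, -0.7659)
n_1 = (+0.9785, +0.2065)
n_2 = (+0.7025, +0.7117)
n_3 = (+0.0579, +0.9983)
n_4 = (-0.6681, +0.7440)
n_5 = (-0.9845, +0.1755)
n_6 = (-0.7482, -0.6635)
  (0,1): δ = 118.10°  ·
  (0,2): δ = 84.64°  ·
  (0,3): δ = 43.33°  ·
  (0,4): δ = 1.91°  ✓
  (0,5): δ = 39.88°  ·
  (0,6): δ = 91.55°  ·
  (1,2): δ = 146.54°  ·
  (1,3): δ = 105.23°  ·
  (1,4): δ = 59.99°  ·
  (1,5): δ = 22.02°  ✓
  (1,6): δ = 29.65°  ✓
  (2,3): δ = 138.69°  ·
  (2,4): δ = 93.45°  ·
  (2,5): δ = 55.48°  ·
  (2,6): δ = 3.81°  ✓
  (3,4): δ = 134.76°  ·
  (3,5): δ = 96.79°  ·
  (3,6): δ = 45.12°  ·
  (4,5): δ = 142.03°  ·
  (4,6): δ = 90.36°  ·
  (5,6): δ = 128.32°  ·
antipodal pairs: 4

count = 4; pairs: (0,4), (1,5), (1,6), (2,6)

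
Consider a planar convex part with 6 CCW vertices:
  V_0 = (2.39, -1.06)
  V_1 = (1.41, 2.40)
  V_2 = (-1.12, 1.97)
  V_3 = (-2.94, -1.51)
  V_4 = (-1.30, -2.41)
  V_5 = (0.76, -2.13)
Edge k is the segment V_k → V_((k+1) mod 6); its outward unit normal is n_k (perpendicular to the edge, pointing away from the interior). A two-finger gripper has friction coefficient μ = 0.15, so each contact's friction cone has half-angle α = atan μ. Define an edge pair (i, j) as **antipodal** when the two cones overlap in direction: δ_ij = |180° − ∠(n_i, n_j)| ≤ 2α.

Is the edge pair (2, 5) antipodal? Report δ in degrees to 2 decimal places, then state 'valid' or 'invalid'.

δ = 29.11°, invalid

α = atan 0.15 = 8.53°;  2α = 17.06°
edge 2: e_2 = (-1.82, -3.48);  n_2 = (-0.8861, +0.4634)
edge 5: e_5 = (+1.63, +1.07);  n_5 = (+0.5488, -0.8360)
∠(n_2, n_5) = 150.89°
δ = |180° − 150.89°| = 29.11°
29.11° > 2α = 17.06°  →  invalid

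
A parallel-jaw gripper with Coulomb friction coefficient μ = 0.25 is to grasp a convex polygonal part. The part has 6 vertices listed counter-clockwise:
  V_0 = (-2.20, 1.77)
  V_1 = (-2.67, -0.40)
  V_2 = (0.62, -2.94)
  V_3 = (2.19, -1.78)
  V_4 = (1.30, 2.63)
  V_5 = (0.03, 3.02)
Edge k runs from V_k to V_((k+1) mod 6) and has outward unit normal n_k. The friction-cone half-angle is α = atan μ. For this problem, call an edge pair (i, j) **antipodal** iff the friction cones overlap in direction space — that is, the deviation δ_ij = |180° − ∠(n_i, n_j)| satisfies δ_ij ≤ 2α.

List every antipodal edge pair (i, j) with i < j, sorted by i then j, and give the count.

count = 3; pairs: (0,3), (1,4), (2,5)

α = atan 0.25 = 14.04°;  2α = 28.07°
n_0 = (-0.9773, +0.2117)
n_1 = (-0.6111, -0.7915)
n_2 = (+0.5942, -0.8043)
n_3 = (+0.9802, +0.1978)
n_4 = (+0.2936, +0.9559)
n_5 = (-0.4890, +0.8723)
  (0,1): δ = 115.45°  ·
  (0,2): δ = 41.32°  ·
  (0,3): δ = 23.63°  ✓
  (0,4): δ = 85.15°  ·
  (0,5): δ = 131.49°  ·
  (1,2): δ = 105.87°  ·
  (1,3): δ = 40.92°  ·
  (1,4): δ = 20.60°  ✓
  (1,5): δ = 66.94°  ·
  (2,3): δ = 115.05°  ·
  (2,4): δ = 53.53°  ·
  (2,5): δ = 7.19°  ✓
  (3,4): δ = 118.48°  ·
  (3,5): δ = 72.14°  ·
  (4,5): δ = 133.66°  ·
antipodal pairs: 3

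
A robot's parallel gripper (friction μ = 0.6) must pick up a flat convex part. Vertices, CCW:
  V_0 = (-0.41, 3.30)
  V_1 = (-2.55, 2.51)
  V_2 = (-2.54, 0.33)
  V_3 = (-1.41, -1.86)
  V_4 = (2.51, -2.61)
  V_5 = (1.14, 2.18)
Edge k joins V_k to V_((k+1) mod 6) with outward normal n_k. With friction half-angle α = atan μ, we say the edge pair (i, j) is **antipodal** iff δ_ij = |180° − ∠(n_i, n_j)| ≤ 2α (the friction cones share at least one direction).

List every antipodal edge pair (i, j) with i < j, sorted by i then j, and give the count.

count = 6; pairs: (0,3), (1,4), (1,5), (2,4), (2,5), (3,5)

α = atan 0.6 = 30.96°;  2α = 61.93°
n_0 = (-0.3463, +0.9381)
n_1 = (-1.0000, -0.0046)
n_2 = (-0.8887, -0.4585)
n_3 = (-0.1879, -0.9822)
n_4 = (+0.9614, +0.2750)
n_5 = (+0.5857, +0.8105)
  (0,1): δ = 110.00°  ·
  (0,2): δ = 82.97°  ·
  (0,3): δ = 31.09°  ✓
  (0,4): δ = 85.70°  ·
  (0,5): δ = 123.89°  ·
  (1,2): δ = 152.97°  ·
  (1,3): δ = 101.09°  ·
  (1,4): δ = 15.70°  ✓
  (1,5): δ = 53.89°  ✓
  (2,3): δ = 128.12°  ·
  (2,4): δ = 11.33°  ✓
  (2,5): δ = 26.86°  ✓
  (3,4): δ = 63.21°  ·
  (3,5): δ = 25.02°  ✓
  (4,5): δ = 141.81°  ·
antipodal pairs: 6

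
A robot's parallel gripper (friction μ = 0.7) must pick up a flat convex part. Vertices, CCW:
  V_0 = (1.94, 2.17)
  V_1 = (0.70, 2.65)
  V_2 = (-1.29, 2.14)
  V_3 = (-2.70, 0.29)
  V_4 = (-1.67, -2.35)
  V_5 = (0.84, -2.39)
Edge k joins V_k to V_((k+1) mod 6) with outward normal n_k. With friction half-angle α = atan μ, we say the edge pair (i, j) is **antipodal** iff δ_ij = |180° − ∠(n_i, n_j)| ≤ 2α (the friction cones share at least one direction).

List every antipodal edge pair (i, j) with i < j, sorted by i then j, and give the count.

α = atan 0.7 = 34.99°;  2α = 69.98°
n_0 = (+0.3610, +0.9326)
n_1 = (-0.2483, +0.9687)
n_2 = (-0.7953, +0.6062)
n_3 = (-0.9316, -0.3635)
n_4 = (-0.0159, -0.9999)
n_5 = (+0.9721, -0.2345)
  (0,1): δ = 144.46°  ·
  (0,2): δ = 106.15°  ·
  (0,3): δ = 47.53°  ✓
  (0,4): δ = 20.25°  ✓
  (0,5): δ = 97.60°  ·
  (1,2): δ = 141.69°  ·
  (1,3): δ = 83.06°  ·
  (1,4): δ = 15.29°  ✓
  (1,5): δ = 62.06°  ✓
  (2,3): δ = 121.37°  ·
  (2,4): δ = 53.60°  ✓
  (2,5): δ = 23.75°  ✓
  (3,4): δ = 112.23°  ·
  (3,5): δ = 34.88°  ✓
  (4,5): δ = 102.65°  ·
antipodal pairs: 7

count = 7; pairs: (0,3), (0,4), (1,4), (1,5), (2,4), (2,5), (3,5)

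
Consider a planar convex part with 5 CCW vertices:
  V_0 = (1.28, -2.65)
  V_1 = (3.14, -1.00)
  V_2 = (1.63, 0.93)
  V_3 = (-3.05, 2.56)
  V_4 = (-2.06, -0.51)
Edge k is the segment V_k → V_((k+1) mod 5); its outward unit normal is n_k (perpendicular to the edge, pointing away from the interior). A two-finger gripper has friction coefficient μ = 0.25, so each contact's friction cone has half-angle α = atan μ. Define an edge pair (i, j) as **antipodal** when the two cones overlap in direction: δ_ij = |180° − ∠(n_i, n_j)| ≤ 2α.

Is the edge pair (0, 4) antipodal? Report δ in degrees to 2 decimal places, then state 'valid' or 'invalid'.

δ = 105.78°, invalid

α = atan 0.25 = 14.04°;  2α = 28.07°
edge 0: e_0 = (+1.86, +1.65);  n_0 = (+0.6636, -0.7481)
edge 4: e_4 = (+3.34, -2.14);  n_4 = (-0.5395, -0.8420)
∠(n_0, n_4) = 74.22°
δ = |180° − 74.22°| = 105.78°
105.78° > 2α = 28.07°  →  invalid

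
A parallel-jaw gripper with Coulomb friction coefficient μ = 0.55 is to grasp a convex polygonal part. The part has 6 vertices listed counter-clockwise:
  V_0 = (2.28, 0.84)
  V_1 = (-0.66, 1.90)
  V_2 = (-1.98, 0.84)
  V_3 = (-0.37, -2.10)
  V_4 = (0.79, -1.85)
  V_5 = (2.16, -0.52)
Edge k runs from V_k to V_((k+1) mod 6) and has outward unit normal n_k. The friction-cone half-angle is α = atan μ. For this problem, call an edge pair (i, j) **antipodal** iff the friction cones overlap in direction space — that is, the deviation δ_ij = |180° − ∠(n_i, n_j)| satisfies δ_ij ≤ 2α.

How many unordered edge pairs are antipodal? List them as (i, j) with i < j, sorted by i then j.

α = atan 0.55 = 28.81°;  2α = 57.62°
n_0 = (+0.3392, +0.9407)
n_1 = (-0.6261, +0.7797)
n_2 = (-0.8771, -0.4803)
n_3 = (+0.2107, -0.9776)
n_4 = (+0.6966, -0.7175)
n_5 = (+0.9961, -0.0879)
  (0,1): δ = 121.41°  ·
  (0,2): δ = 41.47°  ✓
  (0,3): δ = 31.99°  ✓
  (0,4): δ = 63.98°  ·
  (0,5): δ = 104.78°  ·
  (1,2): δ = 100.06°  ·
  (1,3): δ = 26.60°  ✓
  (1,4): δ = 5.39°  ✓
  (1,5): δ = 46.19°  ✓
  (2,3): δ = 106.54°  ·
  (2,4): δ = 74.55°  ·
  (2,5): δ = 33.75°  ✓
  (3,4): δ = 148.01°  ·
  (3,5): δ = 107.20°  ·
  (4,5): δ = 139.19°  ·
antipodal pairs: 6

count = 6; pairs: (0,2), (0,3), (1,3), (1,4), (1,5), (2,5)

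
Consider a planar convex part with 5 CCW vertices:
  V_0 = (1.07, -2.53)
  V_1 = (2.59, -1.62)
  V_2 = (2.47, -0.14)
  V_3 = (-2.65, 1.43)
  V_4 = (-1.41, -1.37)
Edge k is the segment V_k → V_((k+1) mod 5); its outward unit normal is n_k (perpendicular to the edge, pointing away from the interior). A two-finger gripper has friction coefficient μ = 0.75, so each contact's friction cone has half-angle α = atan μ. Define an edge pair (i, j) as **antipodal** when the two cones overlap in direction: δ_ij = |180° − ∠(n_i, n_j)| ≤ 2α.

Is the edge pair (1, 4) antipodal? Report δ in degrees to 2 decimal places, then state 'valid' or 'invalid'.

α = atan 0.75 = 36.87°;  2α = 73.74°
edge 1: e_1 = (-0.12, +1.48);  n_1 = (+0.9967, +0.0808)
edge 4: e_4 = (+2.48, -1.16);  n_4 = (-0.4237, -0.9058)
∠(n_1, n_4) = 119.70°
δ = |180° − 119.70°| = 60.30°
60.30° ≤ 2α = 73.74°  →  valid

δ = 60.30°, valid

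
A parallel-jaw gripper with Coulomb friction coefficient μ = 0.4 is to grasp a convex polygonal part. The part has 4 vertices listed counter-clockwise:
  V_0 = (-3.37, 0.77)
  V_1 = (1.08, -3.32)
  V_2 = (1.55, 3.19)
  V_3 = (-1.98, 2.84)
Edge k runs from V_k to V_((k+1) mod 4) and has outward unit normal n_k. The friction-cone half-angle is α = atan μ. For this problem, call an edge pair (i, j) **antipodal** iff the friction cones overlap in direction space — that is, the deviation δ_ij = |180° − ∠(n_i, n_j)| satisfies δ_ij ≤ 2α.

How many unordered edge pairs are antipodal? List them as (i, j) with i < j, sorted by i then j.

α = atan 0.4 = 21.80°;  2α = 43.60°
n_0 = (-0.6767, -0.7363)
n_1 = (+0.9974, -0.0720)
n_2 = (-0.0987, +0.9951)
n_3 = (-0.8302, +0.5575)
  (0,1): δ = 51.54°  ·
  (0,2): δ = 48.25°  ·
  (0,3): δ = 98.70°  ·
  (1,2): δ = 80.21°  ·
  (1,3): δ = 29.75°  ✓
  (2,3): δ = 129.54°  ·
antipodal pairs: 1

count = 1; pairs: (1,3)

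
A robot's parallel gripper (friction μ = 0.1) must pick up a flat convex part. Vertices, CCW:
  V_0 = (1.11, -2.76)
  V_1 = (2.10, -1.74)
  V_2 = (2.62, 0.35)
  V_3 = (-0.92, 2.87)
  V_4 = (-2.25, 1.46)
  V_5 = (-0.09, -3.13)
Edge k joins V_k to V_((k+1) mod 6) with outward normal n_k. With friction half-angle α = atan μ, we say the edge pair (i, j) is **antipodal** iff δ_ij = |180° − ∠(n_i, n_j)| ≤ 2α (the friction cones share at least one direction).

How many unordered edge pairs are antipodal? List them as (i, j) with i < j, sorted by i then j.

count = 1; pairs: (0,3)

α = atan 0.1 = 5.71°;  2α = 11.42°
n_0 = (+0.7176, -0.6965)
n_1 = (+0.9704, -0.2414)
n_2 = (+0.5799, +0.8147)
n_3 = (-0.7274, +0.6862)
n_4 = (-0.9048, -0.4258)
n_5 = (+0.2946, -0.9556)
  (0,1): δ = 149.83°  ·
  (0,2): δ = 81.30°  ·
  (0,3): δ = 0.82°  ✓
  (0,4): δ = 69.35°  ·
  (0,5): δ = 151.28°  ·
  (1,2): δ = 111.47°  ·
  (1,3): δ = 29.36°  ·
  (1,4): δ = 39.17°  ·
  (1,5): δ = 121.11°  ·
  (2,3): δ = 97.88°  ·
  (2,4): δ = 29.35°  ·
  (2,5): δ = 52.58°  ·
  (3,4): δ = 111.47°  ·
  (3,5): δ = 29.54°  ·
  (4,5): δ = 98.06°  ·
antipodal pairs: 1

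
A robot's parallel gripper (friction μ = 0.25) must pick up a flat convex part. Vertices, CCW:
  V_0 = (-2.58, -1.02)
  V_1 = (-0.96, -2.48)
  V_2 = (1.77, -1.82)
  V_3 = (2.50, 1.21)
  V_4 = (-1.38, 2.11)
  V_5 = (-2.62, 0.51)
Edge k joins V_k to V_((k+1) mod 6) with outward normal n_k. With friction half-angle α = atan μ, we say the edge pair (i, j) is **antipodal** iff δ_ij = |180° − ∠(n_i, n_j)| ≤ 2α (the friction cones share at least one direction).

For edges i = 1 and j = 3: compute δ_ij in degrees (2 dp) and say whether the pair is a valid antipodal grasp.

δ = 26.65°, valid

α = atan 0.25 = 14.04°;  2α = 28.07°
edge 1: e_1 = (+2.73, +0.66);  n_1 = (+0.2350, -0.9720)
edge 3: e_3 = (-3.88, +0.90);  n_3 = (+0.2260, +0.9741)
∠(n_1, n_3) = 153.35°
δ = |180° − 153.35°| = 26.65°
26.65° ≤ 2α = 28.07°  →  valid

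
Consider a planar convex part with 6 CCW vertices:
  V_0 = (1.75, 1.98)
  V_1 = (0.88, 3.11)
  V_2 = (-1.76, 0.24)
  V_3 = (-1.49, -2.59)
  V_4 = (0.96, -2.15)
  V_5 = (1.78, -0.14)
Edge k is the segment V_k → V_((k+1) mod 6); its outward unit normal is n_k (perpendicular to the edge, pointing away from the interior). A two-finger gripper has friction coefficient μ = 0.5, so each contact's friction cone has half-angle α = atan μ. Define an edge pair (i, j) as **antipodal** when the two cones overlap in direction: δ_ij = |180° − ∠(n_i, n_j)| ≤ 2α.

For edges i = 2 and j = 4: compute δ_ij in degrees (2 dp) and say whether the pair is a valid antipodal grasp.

α = atan 0.5 = 26.57°;  2α = 53.13°
edge 2: e_2 = (+0.27, -2.83);  n_2 = (-0.9955, -0.0950)
edge 4: e_4 = (+0.82, +2.01);  n_4 = (+0.9259, -0.3777)
∠(n_2, n_4) = 152.36°
δ = |180° − 152.36°| = 27.64°
27.64° ≤ 2α = 53.13°  →  valid

δ = 27.64°, valid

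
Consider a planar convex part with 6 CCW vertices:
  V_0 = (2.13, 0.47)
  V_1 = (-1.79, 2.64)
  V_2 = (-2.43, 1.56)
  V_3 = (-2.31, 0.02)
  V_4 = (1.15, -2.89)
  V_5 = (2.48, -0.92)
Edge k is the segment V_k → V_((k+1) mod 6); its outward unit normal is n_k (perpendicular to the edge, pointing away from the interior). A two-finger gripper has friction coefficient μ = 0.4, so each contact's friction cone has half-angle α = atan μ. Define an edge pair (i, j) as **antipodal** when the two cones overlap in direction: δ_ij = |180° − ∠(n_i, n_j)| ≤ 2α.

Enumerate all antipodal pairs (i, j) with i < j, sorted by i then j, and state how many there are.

α = atan 0.4 = 21.80°;  2α = 43.60°
n_0 = (+0.4843, +0.8749)
n_1 = (-0.8603, +0.5098)
n_2 = (-0.9970, -0.0777)
n_3 = (-0.6437, -0.7653)
n_4 = (+0.8288, -0.5595)
n_5 = (+0.9697, +0.2442)
  (0,1): δ = 91.68°  ·
  (0,2): δ = 56.58°  ·
  (0,3): δ = 11.10°  ✓
  (0,4): δ = 84.94°  ·
  (0,5): δ = 133.10°  ·
  (1,2): δ = 144.89°  ·
  (1,3): δ = 99.41°  ·
  (1,4): δ = 3.37°  ✓
  (1,5): δ = 44.78°  ·
  (2,3): δ = 134.52°  ·
  (2,4): δ = 38.48°  ✓
  (2,5): δ = 9.68°  ✓
  (3,4): δ = 83.96°  ·
  (3,5): δ = 35.80°  ✓
  (4,5): δ = 131.84°  ·
antipodal pairs: 5

count = 5; pairs: (0,3), (1,4), (2,4), (2,5), (3,5)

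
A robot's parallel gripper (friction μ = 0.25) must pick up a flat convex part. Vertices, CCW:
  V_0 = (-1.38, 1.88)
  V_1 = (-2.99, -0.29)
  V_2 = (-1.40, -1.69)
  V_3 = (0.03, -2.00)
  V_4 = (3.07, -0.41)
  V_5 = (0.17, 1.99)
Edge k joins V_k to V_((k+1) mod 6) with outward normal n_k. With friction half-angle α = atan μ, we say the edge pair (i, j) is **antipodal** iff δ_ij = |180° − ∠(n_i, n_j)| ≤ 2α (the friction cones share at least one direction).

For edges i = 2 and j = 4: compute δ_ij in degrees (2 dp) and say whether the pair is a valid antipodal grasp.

δ = 27.38°, valid

α = atan 0.25 = 14.04°;  2α = 28.07°
edge 2: e_2 = (+1.43, -0.31);  n_2 = (-0.2119, -0.9773)
edge 4: e_4 = (-2.90, +2.40);  n_4 = (+0.6376, +0.7704)
∠(n_2, n_4) = 152.62°
δ = |180° − 152.62°| = 27.38°
27.38° ≤ 2α = 28.07°  →  valid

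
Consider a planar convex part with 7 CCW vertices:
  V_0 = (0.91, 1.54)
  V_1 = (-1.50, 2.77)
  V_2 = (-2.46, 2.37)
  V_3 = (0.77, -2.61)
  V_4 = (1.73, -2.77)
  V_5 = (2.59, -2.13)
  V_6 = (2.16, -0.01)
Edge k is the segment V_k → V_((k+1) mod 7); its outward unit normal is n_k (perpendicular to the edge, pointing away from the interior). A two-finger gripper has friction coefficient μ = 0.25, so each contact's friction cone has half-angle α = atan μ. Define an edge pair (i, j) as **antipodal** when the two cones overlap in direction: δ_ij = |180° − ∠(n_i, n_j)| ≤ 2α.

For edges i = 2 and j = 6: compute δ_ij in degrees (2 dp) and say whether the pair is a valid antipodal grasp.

α = atan 0.25 = 14.04°;  2α = 28.07°
edge 2: e_2 = (+3.23, -4.98);  n_2 = (-0.8390, -0.5442)
edge 6: e_6 = (-1.25, +1.55);  n_6 = (+0.7784, +0.6278)
∠(n_2, n_6) = 174.08°
δ = |180° − 174.08°| = 5.92°
5.92° ≤ 2α = 28.07°  →  valid

δ = 5.92°, valid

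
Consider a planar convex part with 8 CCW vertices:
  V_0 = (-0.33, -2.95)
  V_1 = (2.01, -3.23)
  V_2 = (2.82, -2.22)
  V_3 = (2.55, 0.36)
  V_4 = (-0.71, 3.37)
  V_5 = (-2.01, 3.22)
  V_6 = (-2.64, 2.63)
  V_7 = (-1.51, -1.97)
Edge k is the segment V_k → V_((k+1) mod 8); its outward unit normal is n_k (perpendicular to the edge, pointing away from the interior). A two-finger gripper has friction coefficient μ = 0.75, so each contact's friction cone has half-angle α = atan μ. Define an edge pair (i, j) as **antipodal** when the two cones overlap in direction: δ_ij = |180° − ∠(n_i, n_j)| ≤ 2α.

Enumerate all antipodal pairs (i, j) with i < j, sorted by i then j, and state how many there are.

count = 12; pairs: (0,3), (0,4), (0,5), (1,4), (1,5), (1,6), (2,5), (2,6), (2,7), (3,6), (3,7), (4,7)

α = atan 0.75 = 36.87°;  2α = 73.74°
n_0 = (-0.1188, -0.9929)
n_1 = (+0.7801, -0.6256)
n_2 = (+0.9946, +0.1041)
n_3 = (+0.6784, +0.7347)
n_4 = (-0.1146, +0.9934)
n_5 = (-0.6836, +0.7299)
n_6 = (-0.9711, -0.2386)
n_7 = (-0.6389, -0.7693)
  (0,1): δ = 121.91°  ·
  (0,2): δ = 77.20°  ·
  (0,3): δ = 35.89°  ✓
  (0,4): δ = 13.41°  ✓
  (0,5): δ = 49.95°  ✓
  (0,6): δ = 110.63°  ·
  (0,7): δ = 147.11°  ·
  (1,2): δ = 135.30°  ·
  (1,3): δ = 93.99°  ·
  (1,4): δ = 44.69°  ✓
  (1,5): δ = 8.15°  ✓
  (1,6): δ = 52.53°  ✓
  (1,7): δ = 89.02°  ·
  (2,3): δ = 138.69°  ·
  (2,4): δ = 89.39°  ·
  (2,5): δ = 52.85°  ✓
  (2,6): δ = 7.83°  ✓
  (2,7): δ = 44.32°  ✓
  (3,4): δ = 130.70°  ·
  (3,5): δ = 94.16°  ·
  (3,6): δ = 33.48°  ✓
  (3,7): δ = 3.01°  ✓
  (4,5): δ = 143.46°  ·
  (4,6): δ = 82.78°  ·
  (4,7): δ = 46.29°  ✓
  (5,6): δ = 119.32°  ·
  (5,7): δ = 82.83°  ·
  (6,7): δ = 143.51°  ·
antipodal pairs: 12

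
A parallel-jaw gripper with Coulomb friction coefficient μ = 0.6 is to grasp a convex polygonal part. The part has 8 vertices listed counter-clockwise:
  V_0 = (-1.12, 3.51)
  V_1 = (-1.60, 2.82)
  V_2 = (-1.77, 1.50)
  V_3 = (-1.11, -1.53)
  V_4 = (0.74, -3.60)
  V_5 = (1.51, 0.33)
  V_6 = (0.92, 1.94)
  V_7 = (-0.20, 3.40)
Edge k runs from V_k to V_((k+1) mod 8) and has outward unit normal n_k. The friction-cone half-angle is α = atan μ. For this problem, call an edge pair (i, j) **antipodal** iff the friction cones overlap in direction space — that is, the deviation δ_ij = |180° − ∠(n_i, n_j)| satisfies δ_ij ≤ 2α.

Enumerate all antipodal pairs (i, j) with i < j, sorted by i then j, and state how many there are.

count = 12; pairs: (0,4), (0,5), (1,4), (1,5), (1,6), (2,4), (2,5), (2,6), (3,4), (3,5), (3,6), (3,7)

α = atan 0.6 = 30.96°;  2α = 61.93°
n_0 = (-0.8209, +0.5711)
n_1 = (-0.9918, +0.1277)
n_2 = (-0.9771, -0.2128)
n_3 = (-0.7456, -0.6664)
n_4 = (+0.9813, -0.1923)
n_5 = (+0.9389, +0.3441)
n_6 = (+0.7934, +0.6087)
n_7 = (+0.1187, +0.9929)
  (0,1): δ = 152.51°  ·
  (0,2): δ = 132.89°  ·
  (0,3): δ = 103.39°  ·
  (0,4): δ = 23.74°  ✓
  (0,5): δ = 54.95°  ✓
  (0,6): δ = 72.32°  ·
  (0,7): δ = 118.01°  ·
  (1,2): δ = 160.37°  ·
  (1,3): δ = 130.87°  ·
  (1,4): δ = 3.75°  ✓
  (1,5): δ = 27.46°  ✓
  (1,6): δ = 44.83°  ✓
  (1,7): δ = 90.52°  ·
  (2,3): δ = 150.50°  ·
  (2,4): δ = 23.37°  ✓
  (2,5): δ = 7.84°  ✓
  (2,6): δ = 25.20°  ✓
  (2,7): δ = 70.89°  ·
  (3,4): δ = 52.87°  ✓
  (3,5): δ = 21.66°  ✓
  (3,6): δ = 4.30°  ✓
  (3,7): δ = 41.39°  ✓
  (4,5): δ = 148.79°  ·
  (4,6): δ = 131.42°  ·
  (4,7): δ = 85.73°  ·
  (5,6): δ = 162.63°  ·
  (5,7): δ = 116.94°  ·
  (6,7): δ = 134.31°  ·
antipodal pairs: 12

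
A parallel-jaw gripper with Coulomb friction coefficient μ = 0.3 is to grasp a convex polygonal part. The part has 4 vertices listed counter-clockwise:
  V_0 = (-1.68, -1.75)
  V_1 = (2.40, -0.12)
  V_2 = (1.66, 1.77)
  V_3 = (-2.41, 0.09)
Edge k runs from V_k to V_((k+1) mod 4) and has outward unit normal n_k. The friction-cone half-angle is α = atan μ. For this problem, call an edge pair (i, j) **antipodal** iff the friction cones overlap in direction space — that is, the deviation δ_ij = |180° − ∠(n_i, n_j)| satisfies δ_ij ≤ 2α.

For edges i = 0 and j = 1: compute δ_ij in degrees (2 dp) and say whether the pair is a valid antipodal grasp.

δ = 90.40°, invalid

α = atan 0.3 = 16.70°;  2α = 33.40°
edge 0: e_0 = (+4.08, +1.63);  n_0 = (+0.3710, -0.9286)
edge 1: e_1 = (-0.74, +1.89);  n_1 = (+0.9312, +0.3646)
∠(n_0, n_1) = 89.60°
δ = |180° − 89.60°| = 90.40°
90.40° > 2α = 33.40°  →  invalid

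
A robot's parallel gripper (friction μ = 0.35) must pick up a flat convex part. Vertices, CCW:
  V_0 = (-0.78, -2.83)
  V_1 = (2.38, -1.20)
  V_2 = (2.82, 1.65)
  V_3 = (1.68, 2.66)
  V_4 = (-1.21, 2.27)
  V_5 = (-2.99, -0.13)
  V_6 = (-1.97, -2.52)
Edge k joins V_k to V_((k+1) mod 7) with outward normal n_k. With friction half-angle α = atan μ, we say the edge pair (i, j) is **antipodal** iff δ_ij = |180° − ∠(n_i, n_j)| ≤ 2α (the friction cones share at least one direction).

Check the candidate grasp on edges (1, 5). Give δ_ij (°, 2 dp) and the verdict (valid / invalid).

δ = 31.89°, valid

α = atan 0.35 = 19.29°;  2α = 38.58°
edge 1: e_1 = (+0.44, +2.85);  n_1 = (+0.9883, -0.1526)
edge 5: e_5 = (+1.02, -2.39);  n_5 = (-0.9197, -0.3925)
∠(n_1, n_5) = 148.11°
δ = |180° − 148.11°| = 31.89°
31.89° ≤ 2α = 38.58°  →  valid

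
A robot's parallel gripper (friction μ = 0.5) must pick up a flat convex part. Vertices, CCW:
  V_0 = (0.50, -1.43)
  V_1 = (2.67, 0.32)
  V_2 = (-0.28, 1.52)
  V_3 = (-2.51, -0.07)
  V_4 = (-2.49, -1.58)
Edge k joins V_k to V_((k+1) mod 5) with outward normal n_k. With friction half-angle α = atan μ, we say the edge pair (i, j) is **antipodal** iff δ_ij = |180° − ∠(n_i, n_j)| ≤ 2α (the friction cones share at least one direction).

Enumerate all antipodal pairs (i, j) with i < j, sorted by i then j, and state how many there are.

count = 4; pairs: (0,2), (0,3), (1,4), (2,4)

α = atan 0.5 = 26.57°;  2α = 53.13°
n_0 = (+0.6278, -0.7784)
n_1 = (+0.3768, +0.9263)
n_2 = (-0.5805, +0.8142)
n_3 = (-0.9999, -0.0132)
n_4 = (+0.0501, -0.9987)
  (0,1): δ = 61.02°  ·
  (0,2): δ = 3.40°  ✓
  (0,3): δ = 51.87°  ✓
  (0,4): δ = 143.99°  ·
  (1,2): δ = 122.38°  ·
  (1,3): δ = 67.11°  ·
  (1,4): δ = 25.01°  ✓
  (2,3): δ = 124.73°  ·
  (2,4): δ = 32.62°  ✓
  (3,4): δ = 87.89°  ·
antipodal pairs: 4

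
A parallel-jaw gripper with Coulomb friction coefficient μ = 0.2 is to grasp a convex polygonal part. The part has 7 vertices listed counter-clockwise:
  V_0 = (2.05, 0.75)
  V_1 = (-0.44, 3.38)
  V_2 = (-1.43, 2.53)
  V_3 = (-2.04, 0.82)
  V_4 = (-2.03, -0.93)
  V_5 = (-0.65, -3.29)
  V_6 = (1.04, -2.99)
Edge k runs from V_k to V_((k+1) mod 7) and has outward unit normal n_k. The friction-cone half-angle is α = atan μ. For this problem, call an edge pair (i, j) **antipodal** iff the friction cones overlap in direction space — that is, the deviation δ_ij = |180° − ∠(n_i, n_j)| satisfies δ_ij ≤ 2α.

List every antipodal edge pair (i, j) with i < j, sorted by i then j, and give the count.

count = 3; pairs: (0,4), (2,6), (3,6)

α = atan 0.2 = 11.31°;  2α = 22.62°
n_0 = (+0.7262, +0.6875)
n_1 = (-0.6514, +0.7587)
n_2 = (-0.9419, +0.3360)
n_3 = (-1.0000, -0.0057)
n_4 = (-0.8632, -0.5048)
n_5 = (+0.1748, -0.9846)
n_6 = (+0.9654, -0.2607)
  (0,1): δ = 92.78°  ·
  (0,2): δ = 63.07°  ·
  (0,3): δ = 43.11°  ·
  (0,4): δ = 13.12°  ✓
  (0,5): δ = 56.63°  ·
  (0,6): δ = 121.45°  ·
  (1,2): δ = 150.28°  ·
  (1,3): δ = 130.32°  ·
  (1,4): δ = 100.33°  ·
  (1,5): δ = 30.58°  ·
  (1,6): δ = 34.24°  ·
  (2,3): δ = 160.04°  ·
  (2,4): δ = 130.05°  ·
  (2,5): δ = 60.30°  ·
  (2,6): δ = 4.52°  ✓
  (3,4): δ = 150.01°  ·
  (3,5): δ = 80.26°  ·
  (3,6): δ = 15.44°  ✓
  (4,5): δ = 110.25°  ·
  (4,6): δ = 45.43°  ·
  (5,6): δ = 115.18°  ·
antipodal pairs: 3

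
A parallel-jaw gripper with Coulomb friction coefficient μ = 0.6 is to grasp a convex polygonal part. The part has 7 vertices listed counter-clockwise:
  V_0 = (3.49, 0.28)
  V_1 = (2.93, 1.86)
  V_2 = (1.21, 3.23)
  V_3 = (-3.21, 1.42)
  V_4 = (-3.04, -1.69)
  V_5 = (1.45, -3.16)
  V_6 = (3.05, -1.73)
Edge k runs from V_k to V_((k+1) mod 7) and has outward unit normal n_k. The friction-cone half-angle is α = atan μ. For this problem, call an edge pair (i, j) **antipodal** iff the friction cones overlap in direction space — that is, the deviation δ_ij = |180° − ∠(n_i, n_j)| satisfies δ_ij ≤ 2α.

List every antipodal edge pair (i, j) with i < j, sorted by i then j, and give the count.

count = 9; pairs: (0,3), (0,4), (1,3), (1,4), (2,4), (2,5), (2,6), (3,5), (3,6)

α = atan 0.6 = 30.96°;  2α = 61.93°
n_0 = (+0.9425, +0.3341)
n_1 = (+0.6230, +0.7822)
n_2 = (-0.3790, +0.9254)
n_3 = (-0.9985, -0.0546)
n_4 = (-0.3111, -0.9504)
n_5 = (+0.6664, -0.7456)
n_6 = (+0.9769, -0.2138)
  (0,1): δ = 148.05°  ·
  (0,2): δ = 87.25°  ·
  (0,3): δ = 16.39°  ✓
  (0,4): δ = 52.36°  ✓
  (0,5): δ = 112.27°  ·
  (0,6): δ = 148.14°  ·
  (1,2): δ = 119.19°  ·
  (1,3): δ = 48.33°  ✓
  (1,4): δ = 20.41°  ✓
  (1,5): δ = 80.33°  ·
  (1,6): δ = 116.19°  ·
  (2,3): δ = 109.14°  ·
  (2,4): δ = 40.40°  ✓
  (2,5): δ = 19.52°  ✓
  (2,6): δ = 55.38°  ✓
  (3,4): δ = 111.26°  ·
  (3,5): δ = 51.34°  ✓
  (3,6): δ = 15.48°  ✓
  (4,5): δ = 120.08°  ·
  (4,6): δ = 84.22°  ·
  (5,6): δ = 144.14°  ·
antipodal pairs: 9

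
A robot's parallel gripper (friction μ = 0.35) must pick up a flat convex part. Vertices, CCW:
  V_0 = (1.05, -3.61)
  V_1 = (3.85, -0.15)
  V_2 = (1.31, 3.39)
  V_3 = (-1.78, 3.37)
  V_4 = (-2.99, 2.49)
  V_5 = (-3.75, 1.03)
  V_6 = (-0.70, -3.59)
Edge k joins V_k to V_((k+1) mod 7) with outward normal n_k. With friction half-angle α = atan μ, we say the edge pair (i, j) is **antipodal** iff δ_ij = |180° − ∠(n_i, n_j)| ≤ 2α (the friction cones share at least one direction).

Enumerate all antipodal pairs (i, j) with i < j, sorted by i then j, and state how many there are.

α = atan 0.35 = 19.29°;  2α = 38.58°
n_0 = (+0.7773, -0.6291)
n_1 = (+0.8125, +0.5830)
n_2 = (-0.0065, +1.0000)
n_3 = (-0.5882, +0.8087)
n_4 = (-0.8870, +0.4617)
n_5 = (-0.8345, -0.5509)
n_6 = (-0.0114, -0.9999)
  (0,1): δ = 105.36°  ·
  (0,2): δ = 50.65°  ·
  (0,3): δ = 14.99°  ✓
  (0,4): δ = 11.48°  ✓
  (0,5): δ = 72.41°  ·
  (0,6): δ = 128.33°  ·
  (1,2): δ = 125.29°  ·
  (1,3): δ = 89.63°  ·
  (1,4): δ = 63.16°  ·
  (1,5): δ = 2.23°  ✓
  (1,6): δ = 53.69°  ·
  (2,3): δ = 144.34°  ·
  (2,4): δ = 117.87°  ·
  (2,5): δ = 56.94°  ·
  (2,6): δ = 1.03°  ✓
  (3,4): δ = 153.53°  ·
  (3,5): δ = 92.60°  ·
  (3,6): δ = 36.68°  ✓
  (4,5): δ = 119.07°  ·
  (4,6): δ = 63.16°  ·
  (5,6): δ = 124.09°  ·
antipodal pairs: 5

count = 5; pairs: (0,3), (0,4), (1,5), (2,6), (3,6)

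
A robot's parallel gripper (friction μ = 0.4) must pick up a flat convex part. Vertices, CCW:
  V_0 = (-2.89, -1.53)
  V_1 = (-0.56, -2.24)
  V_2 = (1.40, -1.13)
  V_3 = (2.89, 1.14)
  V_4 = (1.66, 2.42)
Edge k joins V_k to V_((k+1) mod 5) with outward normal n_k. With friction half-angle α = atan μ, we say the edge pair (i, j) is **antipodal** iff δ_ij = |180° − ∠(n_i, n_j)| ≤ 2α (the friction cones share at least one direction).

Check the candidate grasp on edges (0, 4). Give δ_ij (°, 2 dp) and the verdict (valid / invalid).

δ = 57.91°, invalid

α = atan 0.4 = 21.80°;  2α = 43.60°
edge 0: e_0 = (+2.33, -0.71);  n_0 = (-0.2915, -0.9566)
edge 4: e_4 = (-4.55, -3.95);  n_4 = (-0.6556, +0.7551)
∠(n_0, n_4) = 122.09°
δ = |180° − 122.09°| = 57.91°
57.91° > 2α = 43.60°  →  invalid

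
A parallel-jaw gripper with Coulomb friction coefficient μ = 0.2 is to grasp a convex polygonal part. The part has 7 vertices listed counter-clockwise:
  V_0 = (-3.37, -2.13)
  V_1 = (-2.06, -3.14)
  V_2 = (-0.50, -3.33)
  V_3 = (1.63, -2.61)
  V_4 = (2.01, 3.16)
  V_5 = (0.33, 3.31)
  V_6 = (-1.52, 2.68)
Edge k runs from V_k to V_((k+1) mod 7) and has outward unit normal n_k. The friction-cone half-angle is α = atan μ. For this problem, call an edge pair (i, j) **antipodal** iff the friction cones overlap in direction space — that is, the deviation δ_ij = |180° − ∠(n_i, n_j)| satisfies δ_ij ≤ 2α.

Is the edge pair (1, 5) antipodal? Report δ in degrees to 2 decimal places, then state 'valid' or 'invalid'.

α = atan 0.2 = 11.31°;  2α = 22.62°
edge 1: e_1 = (+1.56, -0.19);  n_1 = (-0.1209, -0.9927)
edge 5: e_5 = (-1.85, -0.63);  n_5 = (-0.3224, +0.9466)
∠(n_1, n_5) = 154.25°
δ = |180° − 154.25°| = 25.75°
25.75° > 2α = 22.62°  →  invalid

δ = 25.75°, invalid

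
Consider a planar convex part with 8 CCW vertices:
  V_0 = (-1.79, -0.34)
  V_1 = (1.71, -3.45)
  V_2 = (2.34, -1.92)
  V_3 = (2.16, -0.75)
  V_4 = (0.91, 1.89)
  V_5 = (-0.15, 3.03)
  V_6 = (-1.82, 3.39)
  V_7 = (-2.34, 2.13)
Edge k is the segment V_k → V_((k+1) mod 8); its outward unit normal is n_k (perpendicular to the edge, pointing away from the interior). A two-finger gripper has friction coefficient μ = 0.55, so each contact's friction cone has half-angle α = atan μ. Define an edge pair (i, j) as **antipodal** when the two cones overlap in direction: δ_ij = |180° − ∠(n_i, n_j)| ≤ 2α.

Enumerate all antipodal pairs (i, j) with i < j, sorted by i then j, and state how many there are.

count = 11; pairs: (0,2), (0,3), (0,4), (0,5), (1,6), (1,7), (2,6), (2,7), (3,6), (3,7), (4,7)

α = atan 0.55 = 28.81°;  2α = 57.62°
n_0 = (-0.6642, -0.7475)
n_1 = (+0.9247, -0.3807)
n_2 = (+0.9884, +0.1521)
n_3 = (+0.9038, +0.4279)
n_4 = (+0.7323, +0.6809)
n_5 = (+0.2107, +0.9775)
n_6 = (-0.9244, +0.3815)
n_7 = (-0.9761, -0.2173)
  (0,1): δ = 70.76°  ·
  (0,2): δ = 39.63°  ✓
  (0,3): δ = 23.04°  ✓
  (0,4): δ = 5.46°  ✓
  (0,5): δ = 29.46°  ✓
  (0,6): δ = 109.20°  ·
  (0,7): δ = 144.18°  ·
  (1,2): δ = 148.87°  ·
  (1,3): δ = 132.28°  ·
  (1,4): δ = 114.70°  ·
  (1,5): δ = 79.78°  ·
  (1,6): δ = 0.05°  ✓
  (1,7): δ = 34.93°  ✓
  (2,3): δ = 163.41°  ·
  (2,4): δ = 145.83°  ·
  (2,5): δ = 110.91°  ·
  (2,6): δ = 31.17°  ✓
  (2,7): δ = 3.81°  ✓
  (3,4): δ = 162.42°  ·
  (3,5): δ = 127.50°  ·
  (3,6): δ = 47.76°  ✓
  (3,7): δ = 12.78°  ✓
  (4,5): δ = 145.08°  ·
  (4,6): δ = 65.34°  ·
  (4,7): δ = 30.36°  ✓
  (5,6): δ = 100.26°  ·
  (5,7): δ = 65.28°  ·
  (6,7): δ = 145.02°  ·
antipodal pairs: 11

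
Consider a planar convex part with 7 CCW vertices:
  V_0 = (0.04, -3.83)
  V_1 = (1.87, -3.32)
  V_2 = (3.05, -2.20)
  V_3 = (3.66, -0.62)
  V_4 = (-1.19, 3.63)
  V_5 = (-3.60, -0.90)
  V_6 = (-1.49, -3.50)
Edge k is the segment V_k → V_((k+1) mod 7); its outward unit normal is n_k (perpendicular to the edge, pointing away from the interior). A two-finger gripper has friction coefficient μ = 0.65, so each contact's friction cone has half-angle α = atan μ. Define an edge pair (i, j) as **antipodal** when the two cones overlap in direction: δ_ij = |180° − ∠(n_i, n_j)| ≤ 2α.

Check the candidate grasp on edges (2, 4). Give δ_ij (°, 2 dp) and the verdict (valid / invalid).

δ = 6.90°, valid

α = atan 0.65 = 33.02°;  2α = 66.05°
edge 2: e_2 = (+0.61, +1.58);  n_2 = (+0.9329, -0.3602)
edge 4: e_4 = (-2.41, -4.53);  n_4 = (-0.8828, +0.4697)
∠(n_2, n_4) = 173.10°
δ = |180° − 173.10°| = 6.90°
6.90° ≤ 2α = 66.05°  →  valid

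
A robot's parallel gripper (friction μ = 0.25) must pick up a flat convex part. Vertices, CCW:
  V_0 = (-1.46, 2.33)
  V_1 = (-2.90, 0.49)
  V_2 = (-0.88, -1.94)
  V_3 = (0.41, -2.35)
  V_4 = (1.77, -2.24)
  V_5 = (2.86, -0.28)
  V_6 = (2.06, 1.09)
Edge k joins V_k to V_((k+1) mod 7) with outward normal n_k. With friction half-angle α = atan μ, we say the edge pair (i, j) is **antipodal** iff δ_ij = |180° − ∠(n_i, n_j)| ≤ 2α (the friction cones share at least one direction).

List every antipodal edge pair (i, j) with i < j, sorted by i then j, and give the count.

count = 4; pairs: (0,4), (1,5), (2,6), (3,6)

α = atan 0.25 = 14.04°;  2α = 28.07°
n_0 = (-0.7875, +0.6163)
n_1 = (-0.7690, -0.6393)
n_2 = (-0.3029, -0.9530)
n_3 = (+0.0806, -0.9967)
n_4 = (+0.8739, -0.4860)
n_5 = (+0.8636, +0.5043)
n_6 = (+0.3323, +0.9432)
  (0,1): δ = 102.22°  ·
  (0,2): δ = 69.58°  ·
  (0,3): δ = 47.33°  ·
  (0,4): δ = 8.97°  ✓
  (0,5): δ = 68.33°  ·
  (0,6): δ = 108.64°  ·
  (1,2): δ = 147.37°  ·
  (1,3): δ = 125.11°  ·
  (1,4): δ = 68.82°  ·
  (1,5): δ = 9.45°  ✓
  (1,6): δ = 30.86°  ·
  (2,3): δ = 157.74°  ·
  (2,4): δ = 101.45°  ·
  (2,5): δ = 42.09°  ·
  (2,6): δ = 1.77°  ✓
  (3,4): δ = 123.70°  ·
  (3,5): δ = 64.34°  ·
  (3,6): δ = 24.03°  ✓
  (4,5): δ = 120.64°  ·
  (4,6): δ = 80.33°  ·
  (5,6): δ = 139.69°  ·
antipodal pairs: 4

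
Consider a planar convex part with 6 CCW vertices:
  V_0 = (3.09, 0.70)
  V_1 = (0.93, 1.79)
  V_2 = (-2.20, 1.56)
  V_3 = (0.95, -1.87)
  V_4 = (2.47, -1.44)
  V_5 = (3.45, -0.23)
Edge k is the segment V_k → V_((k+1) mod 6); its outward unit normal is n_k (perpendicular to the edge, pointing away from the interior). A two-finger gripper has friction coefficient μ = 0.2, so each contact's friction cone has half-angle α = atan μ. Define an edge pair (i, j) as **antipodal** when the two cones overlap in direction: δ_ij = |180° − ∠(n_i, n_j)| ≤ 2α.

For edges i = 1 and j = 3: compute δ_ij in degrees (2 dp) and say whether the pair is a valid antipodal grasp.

α = atan 0.2 = 11.31°;  2α = 22.62°
edge 1: e_1 = (-3.13, -0.23);  n_1 = (-0.0733, +0.9973)
edge 3: e_3 = (+1.52, +0.43);  n_3 = (+0.2722, -0.9622)
∠(n_1, n_3) = 168.41°
δ = |180° − 168.41°| = 11.59°
11.59° ≤ 2α = 22.62°  →  valid

δ = 11.59°, valid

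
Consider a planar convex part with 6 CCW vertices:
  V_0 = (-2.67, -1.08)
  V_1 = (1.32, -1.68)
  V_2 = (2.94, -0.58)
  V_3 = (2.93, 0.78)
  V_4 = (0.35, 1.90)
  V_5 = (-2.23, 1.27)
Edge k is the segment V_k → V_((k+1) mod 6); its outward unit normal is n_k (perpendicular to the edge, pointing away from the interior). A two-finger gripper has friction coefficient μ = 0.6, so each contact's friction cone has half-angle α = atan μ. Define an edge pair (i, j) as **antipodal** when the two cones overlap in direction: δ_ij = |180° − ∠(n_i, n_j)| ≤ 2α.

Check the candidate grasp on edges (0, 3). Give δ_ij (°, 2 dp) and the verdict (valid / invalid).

α = atan 0.6 = 30.96°;  2α = 61.93°
edge 0: e_0 = (+3.99, -0.60);  n_0 = (-0.1487, -0.9889)
edge 3: e_3 = (-2.58, +1.12);  n_3 = (+0.3982, +0.9173)
∠(n_0, n_3) = 165.09°
δ = |180° − 165.09°| = 14.91°
14.91° ≤ 2α = 61.93°  →  valid

δ = 14.91°, valid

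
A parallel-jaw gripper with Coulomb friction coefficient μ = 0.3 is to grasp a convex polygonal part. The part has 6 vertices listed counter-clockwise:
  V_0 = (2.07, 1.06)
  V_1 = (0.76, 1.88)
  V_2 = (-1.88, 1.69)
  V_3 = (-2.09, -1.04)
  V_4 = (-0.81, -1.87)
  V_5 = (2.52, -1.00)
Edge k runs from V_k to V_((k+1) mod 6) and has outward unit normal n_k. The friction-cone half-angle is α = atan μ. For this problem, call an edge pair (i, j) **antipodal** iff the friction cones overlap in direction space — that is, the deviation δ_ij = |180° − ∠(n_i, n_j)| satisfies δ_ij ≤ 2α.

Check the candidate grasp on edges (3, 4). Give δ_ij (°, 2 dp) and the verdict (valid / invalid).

α = atan 0.3 = 16.70°;  2α = 33.40°
edge 3: e_3 = (+1.28, -0.83);  n_3 = (-0.5441, -0.8390)
edge 4: e_4 = (+3.33, +0.87);  n_4 = (+0.2528, -0.9675)
∠(n_3, n_4) = 47.60°
δ = |180° − 47.60°| = 132.40°
132.40° > 2α = 33.40°  →  invalid

δ = 132.40°, invalid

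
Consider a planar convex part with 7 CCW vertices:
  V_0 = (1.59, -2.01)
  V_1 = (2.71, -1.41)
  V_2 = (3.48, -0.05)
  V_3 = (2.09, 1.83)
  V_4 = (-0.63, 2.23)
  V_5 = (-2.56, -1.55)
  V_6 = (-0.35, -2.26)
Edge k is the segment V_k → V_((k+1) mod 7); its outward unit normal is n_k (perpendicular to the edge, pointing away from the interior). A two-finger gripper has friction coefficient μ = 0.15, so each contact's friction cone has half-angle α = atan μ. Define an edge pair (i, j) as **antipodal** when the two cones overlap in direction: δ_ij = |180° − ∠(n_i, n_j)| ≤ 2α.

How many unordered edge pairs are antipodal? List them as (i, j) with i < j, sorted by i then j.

α = atan 0.15 = 8.53°;  2α = 17.06°
n_0 = (+0.4722, -0.8815)
n_1 = (+0.8702, -0.4927)
n_2 = (+0.8041, +0.5945)
n_3 = (+0.1455, +0.9894)
n_4 = (-0.8906, +0.4547)
n_5 = (-0.3059, -0.9521)
n_6 = (+0.1278, -0.9918)
  (0,1): δ = 147.70°  ·
  (0,2): δ = 81.70°  ·
  (0,3): δ = 36.54°  ·
  (0,4): δ = 34.77°  ·
  (0,5): δ = 134.01°  ·
  (0,6): δ = 159.16°  ·
  (1,2): δ = 114.00°  ·
  (1,3): δ = 68.85°  ·
  (1,4): δ = 2.47°  ✓
  (1,5): δ = 101.71°  ·
  (1,6): δ = 126.86°  ·
  (2,3): δ = 134.84°  ·
  (2,4): δ = 63.53°  ·
  (2,5): δ = 35.71°  ·
  (2,6): δ = 60.87°  ·
  (3,4): δ = 108.68°  ·
  (3,5): δ = 9.44°  ✓
  (3,6): δ = 15.71°  ✓
  (4,5): δ = 80.76°  ·
  (4,6): δ = 55.61°  ·
  (5,6): δ = 154.85°  ·
antipodal pairs: 3

count = 3; pairs: (1,4), (3,5), (3,6)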